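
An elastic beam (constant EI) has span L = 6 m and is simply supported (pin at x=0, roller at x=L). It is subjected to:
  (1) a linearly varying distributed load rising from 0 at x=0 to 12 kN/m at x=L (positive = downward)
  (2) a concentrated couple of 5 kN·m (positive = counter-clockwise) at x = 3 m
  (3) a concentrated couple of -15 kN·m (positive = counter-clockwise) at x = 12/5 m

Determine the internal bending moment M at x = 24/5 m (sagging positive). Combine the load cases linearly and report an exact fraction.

M(24/5) = 2842/125 kN·m

Load 1 — triangular load w₀=12 kN/m (0→w₀ over full span):
  M_1 = w₀Lx/6 - w₀x³/(6L) = 12·6·(24/5)/6 - 12·(24/5)³/(6·6) = 2592/125 kN·m
Load 2 — applied couple M₀=5 kN·m at a=3 m (b=L-a=3):
  M_2 = M₀x/L - M₀  [x>a] = 5·(24/5)/6 - 5 = -1 kN·m
Load 3 — applied couple M₀=-15 kN·m at a=12/5 m (b=L-a=18/5):
  M_3 = M₀x/L - M₀  [x>a] = (-15)·(24/5)/6 - (-15) = 3 kN·m
Superposition: M = Σ M_i = 2842/125 kN·m ≈ 22.736000 kN·m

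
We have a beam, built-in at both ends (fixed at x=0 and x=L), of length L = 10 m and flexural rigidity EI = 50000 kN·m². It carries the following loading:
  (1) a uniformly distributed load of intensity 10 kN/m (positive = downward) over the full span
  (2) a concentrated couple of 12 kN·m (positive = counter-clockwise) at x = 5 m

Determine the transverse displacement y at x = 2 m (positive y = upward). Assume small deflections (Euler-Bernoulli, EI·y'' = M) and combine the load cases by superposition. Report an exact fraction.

y(2) = -827/375000 m

Load 1 — uniform load w=10 kN/m over full span:
  y_1 = -wx²(L-x)²/(24EI) = -10·2²·(10-2)²/(24·50000) = -4/1875 m
Load 2 — applied couple M₀=12 kN·m at a=5 m (b=L-a=5):
  y_2 = (R_Ax³/6 - M_Ax²/2)/EI  [x≤a] with R_A=9/5, M_A=3 = ((9/5)·2³/6 - 3·2²/2)/50000 = -9/125000 m
Superposition: y = Σ y_i = -827/375000 m ≈ -0.002205 m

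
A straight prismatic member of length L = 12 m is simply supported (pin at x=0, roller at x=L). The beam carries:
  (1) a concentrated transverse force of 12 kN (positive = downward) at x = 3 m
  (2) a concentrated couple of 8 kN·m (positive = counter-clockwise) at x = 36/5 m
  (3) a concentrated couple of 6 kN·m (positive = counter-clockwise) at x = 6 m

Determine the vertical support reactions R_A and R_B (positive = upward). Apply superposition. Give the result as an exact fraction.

Load 1 — point force P=12 kN at a=3 m (b=L-a=9):
  R_A = Pb/L = 12·9/12 = 9 kN
  R_B = Pa/L = 12·3/12 = 3 kN
Load 2 — applied couple M₀=8 kN·m at a=36/5 m (b=L-a=24/5):
  R_A = M₀/L = 8/12 = 2/3 kN
  R_B = -M₀/L = -8/12 = -2/3 kN
Load 3 — applied couple M₀=6 kN·m at a=6 m (b=L-a=6):
  R_A = M₀/L = 6/12 = 1/2 kN
  R_B = -M₀/L = -6/12 = -1/2 kN
Superposition: R_A = 61/6 kN, R_B = 11/6 kN

R_A = 61/6 kN, R_B = 11/6 kN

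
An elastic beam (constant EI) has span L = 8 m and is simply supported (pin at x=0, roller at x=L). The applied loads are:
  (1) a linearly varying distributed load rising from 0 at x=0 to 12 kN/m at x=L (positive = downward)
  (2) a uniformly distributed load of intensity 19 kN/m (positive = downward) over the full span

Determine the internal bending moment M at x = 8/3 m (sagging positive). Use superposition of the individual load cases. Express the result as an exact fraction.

Load 1 — triangular load w₀=12 kN/m (0→w₀ over full span):
  M_1 = w₀Lx/6 - w₀x³/(6L) = 12·8·(8/3)/6 - 12·(8/3)³/(6·8) = 1024/27 kN·m
Load 2 — uniform load w=19 kN/m over full span:
  M_2 = wx(L-x)/2 = 19·(8/3)·(8-(8/3))/2 = 1216/9 kN·m
Superposition: M = Σ M_i = 4672/27 kN·m ≈ 173.037037 kN·m

M(8/3) = 4672/27 kN·m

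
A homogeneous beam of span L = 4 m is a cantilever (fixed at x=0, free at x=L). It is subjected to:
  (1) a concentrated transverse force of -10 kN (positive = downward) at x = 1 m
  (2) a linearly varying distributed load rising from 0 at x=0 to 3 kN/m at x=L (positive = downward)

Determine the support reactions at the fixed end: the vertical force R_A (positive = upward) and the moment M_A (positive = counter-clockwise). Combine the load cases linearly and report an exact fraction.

Load 1 — point force P=-10 kN at a=1 m (b=L-a=3):
  R_A = P = (-10) = -10 kN
  M_A = Pa = (-10)·1 = -10 kN·m
Load 2 — triangular load w₀=3 kN/m (0→w₀ over full span):
  R_A = w₀L/2 = 3·4/2 = 6 kN
  M_A = w₀L²/3 = 3·4²/3 = 16 kN·m
Superposition: R_A = -4 kN, M_A = 6 kN·m

R_A = -4 kN, M_A = 6 kN·m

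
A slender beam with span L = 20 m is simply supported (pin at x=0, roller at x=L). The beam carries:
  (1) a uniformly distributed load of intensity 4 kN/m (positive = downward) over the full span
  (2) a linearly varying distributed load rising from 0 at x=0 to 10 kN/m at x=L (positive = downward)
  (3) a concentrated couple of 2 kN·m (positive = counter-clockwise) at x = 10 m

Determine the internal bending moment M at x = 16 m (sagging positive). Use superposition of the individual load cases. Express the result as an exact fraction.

Load 1 — uniform load w=4 kN/m over full span:
  M_1 = wx(L-x)/2 = 4·16·(20-16)/2 = 128 kN·m
Load 2 — triangular load w₀=10 kN/m (0→w₀ over full span):
  M_2 = w₀Lx/6 - w₀x³/(6L) = 10·20·16/6 - 10·16³/(6·20) = 192 kN·m
Load 3 — applied couple M₀=2 kN·m at a=10 m (b=L-a=10):
  M_3 = M₀x/L - M₀  [x>a] = 2·16/20 - 2 = -2/5 kN·m
Superposition: M = Σ M_i = 1598/5 kN·m ≈ 319.600000 kN·m

M(16) = 1598/5 kN·m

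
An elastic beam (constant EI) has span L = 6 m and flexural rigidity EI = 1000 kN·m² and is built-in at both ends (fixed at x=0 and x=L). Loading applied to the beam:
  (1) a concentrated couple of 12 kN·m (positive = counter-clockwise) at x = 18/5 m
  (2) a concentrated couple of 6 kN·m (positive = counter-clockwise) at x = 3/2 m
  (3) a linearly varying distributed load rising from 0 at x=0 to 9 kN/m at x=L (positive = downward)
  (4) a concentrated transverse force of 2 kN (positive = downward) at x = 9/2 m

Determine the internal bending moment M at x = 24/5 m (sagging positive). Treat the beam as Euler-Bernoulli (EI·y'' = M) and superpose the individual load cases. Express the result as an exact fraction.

Load 1 — applied couple M₀=12 kN·m at a=18/5 m (b=L-a=12/5):
  M_1 = R_Ax - M_A - M₀  [x>a] with R_A=72/25, M_A=96/25 = (72/25)·(24/5) - (96/25) - 12 = -252/125 kN·m
Load 2 — applied couple M₀=6 kN·m at a=3/2 m (b=L-a=9/2):
  M_2 = R_Ax - M_A - M₀  [x>a] with R_A=9/8, M_A=-9/8 = (9/8)·(24/5) - (-9/8) - 6 = 21/40 kN·m
Load 3 — triangular load w₀=9 kN/m (0→w₀ over full span):
  M_3 = 3w₀Lx/20 - w₀L²/30 - w₀x³/(6L) = 3·9·6·(24/5)/20 - 9·6²/30 - 9·(24/5)³/(6·6) = 54/125 kN·m
Load 4 — point force P=2 kN at a=9/2 m (b=L-a=3/2):
  M_4 = Pa²(a+3b)(L-x)/L³ - Pa²b/L²  [x>a] = 2·(9/2)²·((9/2)+3·(3/2))·(6-(24/5))/6³ - 2·(9/2)²·(3/2)/6² = 27/80 kN·m
Superposition: M = Σ M_i = -1443/2000 kN·m ≈ -0.721500 kN·m

M(24/5) = -1443/2000 kN·m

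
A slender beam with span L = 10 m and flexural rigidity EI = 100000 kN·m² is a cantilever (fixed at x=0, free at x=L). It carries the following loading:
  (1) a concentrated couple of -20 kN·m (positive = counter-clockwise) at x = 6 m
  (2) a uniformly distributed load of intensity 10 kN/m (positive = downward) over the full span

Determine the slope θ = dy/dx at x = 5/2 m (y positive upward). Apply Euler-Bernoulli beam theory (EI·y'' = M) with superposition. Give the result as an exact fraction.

θ(5/2) = -973/96000 rad

Load 1 — applied couple M₀=-20 kN·m at a=6 m (b=L-a=4):
  θ_1 = M₀x/EI  [x≤a] = (-20)·(5/2)/100000 = -1/2000 rad
Load 2 — uniform load w=10 kN/m over full span:
  θ_2 = -wx(x²-3Lx+3L²)/(6EI) = -10·(5/2)·((5/2)²-3·10·(5/2)+3·10²)/(6·100000) = -37/3840 rad
Superposition: θ = Σ θ_i = -973/96000 rad ≈ -0.010135 rad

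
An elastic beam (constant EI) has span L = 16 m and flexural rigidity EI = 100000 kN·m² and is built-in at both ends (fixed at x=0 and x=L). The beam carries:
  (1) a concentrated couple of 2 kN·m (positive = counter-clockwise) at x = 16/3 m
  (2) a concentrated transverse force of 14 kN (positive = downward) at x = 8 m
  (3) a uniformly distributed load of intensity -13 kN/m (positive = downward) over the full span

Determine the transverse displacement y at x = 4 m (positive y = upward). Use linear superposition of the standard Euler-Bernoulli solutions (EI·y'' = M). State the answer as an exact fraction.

y(4) = 619/56250 m

Load 1 — applied couple M₀=2 kN·m at a=16/3 m (b=L-a=32/3):
  y_1 = (R_Ax³/6 - M_Ax²/2)/EI  [x≤a] with R_A=1/6, M_A=0 = ((1/6)·4³/6 - 0·4²/2)/100000 = 1/56250 m
Load 2 — point force P=14 kN at a=8 m (b=L-a=8):
  y_2 = -Pb²x²(3aL-(3a+b)x)/(6L³EI)  [x≤a] = -14·8²·4²·(3·8·16-(3·8+8)·4)/(6·16³·100000) = -14/9375 m
Load 3 — uniform load w=-13 kN/m over full span:
  y_3 = -wx²(L-x)²/(24EI) = -(-13)·4²·(16-4)²/(24·100000) = 39/3125 m
Superposition: y = Σ y_i = 619/56250 m ≈ 0.011004 m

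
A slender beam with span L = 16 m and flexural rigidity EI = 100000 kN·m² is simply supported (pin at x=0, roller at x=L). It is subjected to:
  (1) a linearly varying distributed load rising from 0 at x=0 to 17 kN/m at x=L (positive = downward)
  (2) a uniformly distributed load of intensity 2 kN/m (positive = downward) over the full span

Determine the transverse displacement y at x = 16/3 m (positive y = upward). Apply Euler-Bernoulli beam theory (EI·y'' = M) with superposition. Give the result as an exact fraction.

y(16/3) = -173056/2278125 m

Load 1 — triangular load w₀=17 kN/m (0→w₀ over full span):
  y_1 = -w₀x(7L⁴-10L²x²+3x⁴)/(360LEI) = -17·(16/3)·(7·16⁴-10·16²·(16/3)²+3·(16/3)⁴)/(360·16·100000) = -139264/2278125 m
Load 2 — uniform load w=2 kN/m over full span:
  y_2 = -wx(L³-2Lx²+x³)/(24EI) = -2·(16/3)·(16³-2·16·(16/3)²+(16/3)³)/(24·100000) = -11264/759375 m
Superposition: y = Σ y_i = -173056/2278125 m ≈ -0.075964 m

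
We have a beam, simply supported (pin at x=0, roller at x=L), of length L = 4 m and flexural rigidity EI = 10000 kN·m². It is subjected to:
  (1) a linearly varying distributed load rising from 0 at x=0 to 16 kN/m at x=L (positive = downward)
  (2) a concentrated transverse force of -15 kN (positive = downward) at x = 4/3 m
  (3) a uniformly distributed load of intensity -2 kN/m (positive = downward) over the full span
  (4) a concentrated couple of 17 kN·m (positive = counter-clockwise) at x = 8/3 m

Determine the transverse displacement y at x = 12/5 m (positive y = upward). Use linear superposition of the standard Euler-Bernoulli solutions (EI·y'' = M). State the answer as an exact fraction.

y(12/5) = -649043/527343750 m

Load 1 — triangular load w₀=16 kN/m (0→w₀ over full span):
  y_1 = -w₀x(7L⁴-10L²x²+3x⁴)/(360LEI) = -16·(12/5)·(7·4⁴-10·4²·(12/5)²+3·(12/5)⁴)/(360·4·10000) = -75776/29296875 m
Load 2 — point force P=-15 kN at a=4/3 m (b=L-a=8/3):
  y_2 = -Pa(L-x)(2Lx-a²-x²)/(6LEI)  [x>a] = -(-15)·(4/3)·(4-(12/5))·(2·4·(12/5)-(4/3)²-(12/5)²)/(6·4·10000) = 656/421875 m
Load 3 — uniform load w=-2 kN/m over full span:
  y_3 = -wx(L³-2Lx²+x³)/(24EI) = -(-2)·(12/5)·(4³-2·4·(12/5)²+(12/5)³)/(24·10000) = 248/390625 m
Load 4 — applied couple M₀=17 kN·m at a=8/3 m (b=L-a=4/3):
  y_4 = (M₀x³/(6L)+C₁x)/EI  [x≤a] with C₁=M₀(3b²-L²)/(6L)=-68/9 = (17·(12/5)³/(6·4)+(-68/9)·(12/5))/10000 = -391/468750 m
Superposition: y = Σ y_i = -649043/527343750 m ≈ -0.001231 m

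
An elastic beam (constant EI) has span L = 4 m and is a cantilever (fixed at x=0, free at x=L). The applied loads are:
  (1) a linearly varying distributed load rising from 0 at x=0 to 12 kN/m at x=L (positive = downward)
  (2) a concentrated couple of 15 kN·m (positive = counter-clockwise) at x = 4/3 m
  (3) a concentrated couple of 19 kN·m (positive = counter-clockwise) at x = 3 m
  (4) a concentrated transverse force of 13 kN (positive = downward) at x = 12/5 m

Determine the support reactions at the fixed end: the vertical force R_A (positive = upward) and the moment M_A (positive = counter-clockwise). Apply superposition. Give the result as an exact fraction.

Load 1 — triangular load w₀=12 kN/m (0→w₀ over full span):
  R_A = w₀L/2 = 12·4/2 = 24 kN
  M_A = w₀L²/3 = 12·4²/3 = 64 kN·m
Load 2 — applied couple M₀=15 kN·m at a=4/3 m (b=L-a=8/3):
  R_A = 0 kN
  M_A = -M₀ = -15 kN·m
Load 3 — applied couple M₀=19 kN·m at a=3 m (b=L-a=1):
  R_A = 0 kN
  M_A = -M₀ = -19 kN·m
Load 4 — point force P=13 kN at a=12/5 m (b=L-a=8/5):
  R_A = P = 13 kN
  M_A = Pa = 13·(12/5) = 156/5 kN·m
Superposition: R_A = 37 kN, M_A = 306/5 kN·m

R_A = 37 kN, M_A = 306/5 kN·m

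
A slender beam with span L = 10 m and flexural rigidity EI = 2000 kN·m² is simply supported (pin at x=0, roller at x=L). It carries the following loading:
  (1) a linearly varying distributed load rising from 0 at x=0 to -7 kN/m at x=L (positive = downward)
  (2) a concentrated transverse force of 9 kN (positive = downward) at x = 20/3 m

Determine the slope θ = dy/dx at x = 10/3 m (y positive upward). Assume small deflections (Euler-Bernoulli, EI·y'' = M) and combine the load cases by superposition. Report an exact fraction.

θ(10/3) = 229/9720 rad

Load 1 — triangular load w₀=-7 kN/m (0→w₀ over full span):
  θ_1 = -w₀(7L⁴-30L²x²+15x⁴)/(360LEI) = -(-7)·(7·10⁴-30·10²·(10/3)²+15·(10/3)⁴)/(360·10·2000) = 91/2430 rad
Load 2 — point force P=9 kN at a=20/3 m (b=L-a=10/3):
  θ_2 = -Pb(L²-b²-3x²)/(6LEI)  [x≤a] = -9·(10/3)·(10²-(10/3)²-3·(10/3)²)/(6·10·2000) = -1/72 rad
Superposition: θ = Σ θ_i = 229/9720 rad ≈ 0.023560 rad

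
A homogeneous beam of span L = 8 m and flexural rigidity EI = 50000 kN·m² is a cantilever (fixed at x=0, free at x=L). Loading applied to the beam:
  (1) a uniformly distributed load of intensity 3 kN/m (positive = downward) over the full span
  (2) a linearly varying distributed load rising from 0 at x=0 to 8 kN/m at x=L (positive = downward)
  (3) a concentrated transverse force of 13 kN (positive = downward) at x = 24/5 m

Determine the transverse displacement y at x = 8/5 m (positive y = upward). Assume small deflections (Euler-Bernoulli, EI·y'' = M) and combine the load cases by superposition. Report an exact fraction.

y(8/5) = -1098656/146484375 m

Load 1 — uniform load w=3 kN/m over full span:
  y_1 = -wx²(x²-4Lx+6L²)/(24EI) = -3·(8/5)²·((8/5)²-4·8·(8/5)+6·8²)/(24·50000) = -4192/1953125 m
Load 2 — triangular load w₀=8 kN/m (0→w₀ over full span):
  y_2 = (w₀Lx³/12-w₀L²x²/6-w₀x⁵/(120L))/EI = (8·8·(8/5)³/12-8·8²·(8/5)²/6-8·(8/5)⁵/(120·8))/50000 = -576256/146484375 m
Load 3 — point force P=13 kN at a=24/5 m (b=L-a=16/5):
  y_3 = -Px²(3a-x)/(6EI)  [x≤a] = -13·(8/5)²·(3·(24/5)-(8/5))/(6·50000) = -1664/1171875 m
Superposition: y = Σ y_i = -1098656/146484375 m ≈ -0.007500 m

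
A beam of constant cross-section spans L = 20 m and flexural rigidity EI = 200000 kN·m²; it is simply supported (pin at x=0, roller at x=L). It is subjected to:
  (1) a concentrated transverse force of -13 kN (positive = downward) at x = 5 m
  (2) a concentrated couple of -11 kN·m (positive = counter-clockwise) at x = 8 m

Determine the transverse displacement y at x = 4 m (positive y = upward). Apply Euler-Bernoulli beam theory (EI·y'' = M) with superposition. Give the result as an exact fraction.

Load 1 — point force P=-13 kN at a=5 m (b=L-a=15):
  y_1 = -Pbx(L²-b²-x²)/(6LEI)  [x≤a] = -(-13)·15·4·(20²-15²-4²)/(6·20·200000) = 2067/400000 m
Load 2 — applied couple M₀=-11 kN·m at a=8 m (b=L-a=12):
  y_2 = (M₀x³/(6L)+C₁x)/EI  [x≤a] with C₁=M₀(3b²-L²)/(6L)=-44/15 = ((-11)·4³/(6·20)+(-44/15)·4)/200000 = -11/125000 m
Superposition: y = Σ y_i = 10159/2000000 m ≈ 0.005079 m

y(4) = 10159/2000000 m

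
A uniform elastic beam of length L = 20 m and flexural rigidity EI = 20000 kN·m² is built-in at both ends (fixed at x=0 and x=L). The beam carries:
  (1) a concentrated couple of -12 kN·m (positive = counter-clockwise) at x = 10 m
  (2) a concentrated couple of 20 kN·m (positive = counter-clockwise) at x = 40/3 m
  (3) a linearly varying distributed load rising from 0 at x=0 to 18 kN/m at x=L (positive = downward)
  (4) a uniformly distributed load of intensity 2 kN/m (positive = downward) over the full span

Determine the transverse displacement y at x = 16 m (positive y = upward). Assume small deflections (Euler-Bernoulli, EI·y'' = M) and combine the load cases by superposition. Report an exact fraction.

y(16) = -58789/562500 m

Load 1 — applied couple M₀=-12 kN·m at a=10 m (b=L-a=10):
  y_1 = (R_Ax³/6 - M_Ax²/2 - M₀(x-a)²/2)/EI  [x>a] with R_A=-9/10, M_A=-3 = ((-9/10)·16³/6 - (-3)·16²/2 - (-12)·(16-10)²/2)/20000 = -9/12500 m
Load 2 — applied couple M₀=20 kN·m at a=40/3 m (b=L-a=20/3):
  y_2 = (R_Ax³/6 - M_Ax²/2 - M₀(x-a)²/2)/EI  [x>a] with R_A=4/3, M_A=20/3 = ((4/3)·16³/6 - (20/3)·16²/2 - 20·(16-(40/3))²/2)/20000 = -4/5625 m
Load 3 — triangular load w₀=18 kN/m (0→w₀ over full span):
  y_3 = -w₀x²(L-x)²(x+2L)/(120LEI) = -18·16²·(20-16)²·(16+2·20)/(120·20·20000) = -1344/15625 m
Load 4 — uniform load w=2 kN/m over full span:
  y_4 = -wx²(L-x)²/(24EI) = -2·16²·(20-16)²/(24·20000) = -32/1875 m
Superposition: y = Σ y_i = -58789/562500 m ≈ -0.104514 m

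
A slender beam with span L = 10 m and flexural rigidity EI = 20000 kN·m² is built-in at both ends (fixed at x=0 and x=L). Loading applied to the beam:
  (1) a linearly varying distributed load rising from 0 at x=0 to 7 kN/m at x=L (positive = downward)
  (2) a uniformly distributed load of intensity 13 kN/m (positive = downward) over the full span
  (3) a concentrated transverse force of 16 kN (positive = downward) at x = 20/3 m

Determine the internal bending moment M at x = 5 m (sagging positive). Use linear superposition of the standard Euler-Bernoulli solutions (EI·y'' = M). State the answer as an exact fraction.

M(5) = 2795/36 kN·m

Load 1 — triangular load w₀=7 kN/m (0→w₀ over full span):
  M_1 = 3w₀Lx/20 - w₀L²/30 - w₀x³/(6L) = 3·7·10·5/20 - 7·10²/30 - 7·5³/(6·10) = 175/12 kN·m
Load 2 — uniform load w=13 kN/m over full span:
  M_2 = wLx/2 - wL²/12 - wx²/2 = 13·10·5/2 - 13·10²/12 - 13·5²/2 = 325/6 kN·m
Load 3 — point force P=16 kN at a=20/3 m (b=L-a=10/3):
  M_3 = Pb²(3a+b)x/L³ - Pab²/L²  [x≤a] = 16·(10/3)²·(3·(20/3)+(10/3))·5/10³ - 16·(20/3)·(10/3)²/10² = 80/9 kN·m
Superposition: M = Σ M_i = 2795/36 kN·m ≈ 77.638889 kN·m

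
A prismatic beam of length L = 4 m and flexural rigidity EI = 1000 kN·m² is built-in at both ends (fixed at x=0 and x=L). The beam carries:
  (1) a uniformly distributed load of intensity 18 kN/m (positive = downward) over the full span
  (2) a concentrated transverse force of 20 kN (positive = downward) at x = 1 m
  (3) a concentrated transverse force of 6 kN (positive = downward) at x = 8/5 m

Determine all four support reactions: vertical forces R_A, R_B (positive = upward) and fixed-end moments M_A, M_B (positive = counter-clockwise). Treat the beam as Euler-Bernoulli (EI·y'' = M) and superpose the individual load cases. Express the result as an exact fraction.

R_A = 56763/1000 kN, M_A = 19353/500 kN·m, R_B = 41237/1000 kN, M_B = -15027/500 kN·m

Load 1 — uniform load w=18 kN/m over full span:
  R_A = wL/2 = 18·4/2 = 36 kN
  M_A = wL²/12 = 18·4²/12 = 24 kN·m
  R_B = wL/2 = 18·4/2 = 36 kN
  M_B = -wL²/12 = -18·4²/12 = -24 kN·m
Load 2 — point force P=20 kN at a=1 m (b=L-a=3):
  R_A = Pb²(3a+b)/L³ = 20·3²·(3·1+3)/4³ = 135/8 kN
  M_A = Pab²/L² = 20·1·3²/4² = 45/4 kN·m
  R_B = Pa²(a+3b)/L³ = 20·1²·(1+3·3)/4³ = 25/8 kN
  M_B = -Pa²b/L² = -20·1²·3/4² = -15/4 kN·m
Load 3 — point force P=6 kN at a=8/5 m (b=L-a=12/5):
  R_A = Pb²(3a+b)/L³ = 6·(12/5)²·(3·(8/5)+(12/5))/4³ = 486/125 kN
  M_A = Pab²/L² = 6·(8/5)·(12/5)²/4² = 432/125 kN·m
  R_B = Pa²(a+3b)/L³ = 6·(8/5)²·((8/5)+3·(12/5))/4³ = 264/125 kN
  M_B = -Pa²b/L² = -6·(8/5)²·(12/5)/4² = -288/125 kN·m
Superposition: R_A = 56763/1000 kN, M_A = 19353/500 kN·m, R_B = 41237/1000 kN, M_B = -15027/500 kN·m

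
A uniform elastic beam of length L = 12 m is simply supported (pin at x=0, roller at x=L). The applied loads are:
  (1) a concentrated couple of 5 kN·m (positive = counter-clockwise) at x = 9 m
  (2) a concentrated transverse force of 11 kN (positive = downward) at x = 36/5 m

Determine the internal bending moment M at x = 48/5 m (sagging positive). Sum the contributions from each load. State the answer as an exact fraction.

Load 1 — applied couple M₀=5 kN·m at a=9 m (b=L-a=3):
  M_1 = M₀x/L - M₀  [x>a] = 5·(48/5)/12 - 5 = -1 kN·m
Load 2 — point force P=11 kN at a=36/5 m (b=L-a=24/5):
  M_2 = Pa(L-x)/L  [x>a] = 11·(36/5)·(12-(48/5))/12 = 396/25 kN·m
Superposition: M = Σ M_i = 371/25 kN·m ≈ 14.840000 kN·m

M(48/5) = 371/25 kN·m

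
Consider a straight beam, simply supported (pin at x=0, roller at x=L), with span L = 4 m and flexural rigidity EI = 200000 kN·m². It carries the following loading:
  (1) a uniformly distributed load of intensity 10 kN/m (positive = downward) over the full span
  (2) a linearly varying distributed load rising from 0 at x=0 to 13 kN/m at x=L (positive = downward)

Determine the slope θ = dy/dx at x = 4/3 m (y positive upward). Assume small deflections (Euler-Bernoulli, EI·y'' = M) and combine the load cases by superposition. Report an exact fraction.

θ(4/3) = -1651/15187500 rad

Load 1 — uniform load w=10 kN/m over full span:
  θ_1 = -w(L³-6Lx²+4x³)/(24EI) = -10·(4³-6·4·(4/3)²+4·(4/3)³)/(24·200000) = -13/202500 rad
Load 2 — triangular load w₀=13 kN/m (0→w₀ over full span):
  θ_2 = -w₀(7L⁴-30L²x²+15x⁴)/(360LEI) = -13·(7·4⁴-30·4²·(4/3)²+15·(4/3)⁴)/(360·4·200000) = -169/3796875 rad
Superposition: θ = Σ θ_i = -1651/15187500 rad ≈ -0.000109 rad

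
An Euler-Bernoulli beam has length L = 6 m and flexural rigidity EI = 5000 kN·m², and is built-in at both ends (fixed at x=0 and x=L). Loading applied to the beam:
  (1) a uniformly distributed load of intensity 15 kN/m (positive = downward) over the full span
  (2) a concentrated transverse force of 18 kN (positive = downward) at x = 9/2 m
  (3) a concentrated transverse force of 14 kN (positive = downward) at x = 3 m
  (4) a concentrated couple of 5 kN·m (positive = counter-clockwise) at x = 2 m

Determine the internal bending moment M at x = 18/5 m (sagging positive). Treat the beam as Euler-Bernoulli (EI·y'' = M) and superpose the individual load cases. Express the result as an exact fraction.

Load 1 — uniform load w=15 kN/m over full span:
  M_1 = wLx/2 - wL²/12 - wx²/2 = 15·6·(18/5)/2 - 15·6²/12 - 15·(18/5)²/2 = 99/5 kN·m
Load 2 — point force P=18 kN at a=9/2 m (b=L-a=3/2):
  M_2 = Pb²(3a+b)x/L³ - Pab²/L²  [x≤a] = 18·(3/2)²·(3·(9/2)+(3/2))·(18/5)/6³ - 18·(9/2)·(3/2)²/6² = 81/16 kN·m
Load 3 — point force P=14 kN at a=3 m (b=L-a=3):
  M_3 = Pa²(a+3b)(L-x)/L³ - Pa²b/L²  [x>a] = 14·3²·(3+3·3)·(6-(18/5))/6³ - 14·3²·3/6² = 63/10 kN·m
Load 4 — applied couple M₀=5 kN·m at a=2 m (b=L-a=4):
  M_4 = R_Ax - M_A - M₀  [x>a] with R_A=10/9, M_A=0 = (10/9)·(18/5) - 0 - 5 = -1 kN·m
Superposition: M = Σ M_i = 2413/80 kN·m ≈ 30.162500 kN·m

M(18/5) = 2413/80 kN·m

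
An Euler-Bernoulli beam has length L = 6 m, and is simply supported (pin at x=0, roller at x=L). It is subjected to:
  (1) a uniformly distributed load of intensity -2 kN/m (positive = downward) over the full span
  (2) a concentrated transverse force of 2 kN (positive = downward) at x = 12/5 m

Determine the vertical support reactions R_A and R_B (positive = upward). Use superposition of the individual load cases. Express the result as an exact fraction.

Load 1 — uniform load w=-2 kN/m over full span:
  R_A = wL/2 = (-2)·6/2 = -6 kN
  R_B = wL/2 = (-2)·6/2 = -6 kN
Load 2 — point force P=2 kN at a=12/5 m (b=L-a=18/5):
  R_A = Pb/L = 2·(18/5)/6 = 6/5 kN
  R_B = Pa/L = 2·(12/5)/6 = 4/5 kN
Superposition: R_A = -24/5 kN, R_B = -26/5 kN

R_A = -24/5 kN, R_B = -26/5 kN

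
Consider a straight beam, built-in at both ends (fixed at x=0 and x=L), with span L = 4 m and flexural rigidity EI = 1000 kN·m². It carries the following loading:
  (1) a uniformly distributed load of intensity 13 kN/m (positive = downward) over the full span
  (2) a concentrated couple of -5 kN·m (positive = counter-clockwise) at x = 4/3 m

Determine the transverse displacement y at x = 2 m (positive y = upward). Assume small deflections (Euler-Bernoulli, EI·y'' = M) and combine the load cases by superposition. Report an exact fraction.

y(2) = -11/1125 m

Load 1 — uniform load w=13 kN/m over full span:
  y_1 = -wx²(L-x)²/(24EI) = -13·2²·(4-2)²/(24·1000) = -13/1500 m
Load 2 — applied couple M₀=-5 kN·m at a=4/3 m (b=L-a=8/3):
  y_2 = (R_Ax³/6 - M_Ax²/2 - M₀(x-a)²/2)/EI  [x>a] with R_A=-5/3, M_A=0 = ((-5/3)·2³/6 - 0·2²/2 - (-5)·(2-(4/3))²/2)/1000 = -1/900 m
Superposition: y = Σ y_i = -11/1125 m ≈ -0.009778 m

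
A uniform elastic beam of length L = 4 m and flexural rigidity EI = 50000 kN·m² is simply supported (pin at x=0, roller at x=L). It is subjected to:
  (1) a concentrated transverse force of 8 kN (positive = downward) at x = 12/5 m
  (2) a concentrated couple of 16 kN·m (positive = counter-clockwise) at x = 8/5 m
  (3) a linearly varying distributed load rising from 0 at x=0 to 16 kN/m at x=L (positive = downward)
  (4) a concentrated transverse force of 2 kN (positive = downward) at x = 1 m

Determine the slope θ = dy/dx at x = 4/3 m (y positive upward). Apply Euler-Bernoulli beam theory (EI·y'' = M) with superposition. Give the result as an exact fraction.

θ(4/3) = -1384957/6075000000 rad

Load 1 — point force P=8 kN at a=12/5 m (b=L-a=8/5):
  θ_1 = -Pb(L²-b²-3x²)/(6LEI)  [x≤a] = -8·(8/5)·(4²-(8/5)²-3·(4/3)²)/(6·4·50000) = -304/3515625 rad
Load 2 — applied couple M₀=16 kN·m at a=8/5 m (b=L-a=12/5):
  θ_2 = (M₀x²/(2L)+C₁)/EI  [x≤a] with C₁=M₀(3b²-L²)/(6L)=64/75 = (16·(4/3)²/(2·4)+(64/75))/50000 = 62/703125 rad
Load 3 — triangular load w₀=16 kN/m (0→w₀ over full span):
  θ_3 = -w₀(7L⁴-30L²x²+15x⁴)/(360LEI) = -16·(7·4⁴-30·4²·(4/3)²+15·(4/3)⁴)/(360·4·50000) = -832/3796875 rad
Load 4 — point force P=2 kN at a=1 m (b=L-a=3):
  θ_4 = -Pa(2L²-6Lx+3x²+a²)/(6LEI)  [x>a] = -2·1·(2·4²-6·4·(4/3)+3·(4/3)²+1²)/(6·4·50000) = -19/1800000 rad
Superposition: θ = Σ θ_i = -1384957/6075000000 rad ≈ -0.000228 rad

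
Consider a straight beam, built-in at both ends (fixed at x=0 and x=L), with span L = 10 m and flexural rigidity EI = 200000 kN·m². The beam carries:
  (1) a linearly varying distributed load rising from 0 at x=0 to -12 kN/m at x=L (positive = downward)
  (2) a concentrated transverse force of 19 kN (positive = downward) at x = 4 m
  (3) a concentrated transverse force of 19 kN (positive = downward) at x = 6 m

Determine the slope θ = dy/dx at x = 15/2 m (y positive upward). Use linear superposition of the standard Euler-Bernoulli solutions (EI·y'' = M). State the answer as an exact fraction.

θ(15/2) = 421/12800000 rad

Load 1 — triangular load w₀=-12 kN/m (0→w₀ over full span):
  θ_1 = -w₀(2x(L-x)(L-2x)(x+2L)+x²(L-x)²)/(120LEI) = -(-12)·(2·(15/2)·(10-(15/2))·(10-2·(15/2))·((15/2)+2·10)+(15/2)²·(10-(15/2))²)/(120·10·200000) = -123/512000 rad
Load 2 — point force P=19 kN at a=4 m (b=L-a=6):
  θ_2 = Pa²(L-x)(2bL-(3b+a)(L-x))/(2L³EI)  [x>a] = 19·4²·(10-(15/2))·(2·6·10-(3·6+4)·(10-(15/2)))/(2·10³·200000) = 247/2000000 rad
Load 3 — point force P=19 kN at a=6 m (b=L-a=4):
  θ_3 = Pa²(L-x)(2bL-(3b+a)(L-x))/(2L³EI)  [x>a] = 19·6²·(10-(15/2))·(2·4·10-(3·4+6)·(10-(15/2)))/(2·10³·200000) = 1197/8000000 rad
Superposition: θ = Σ θ_i = 421/12800000 rad ≈ 0.000033 rad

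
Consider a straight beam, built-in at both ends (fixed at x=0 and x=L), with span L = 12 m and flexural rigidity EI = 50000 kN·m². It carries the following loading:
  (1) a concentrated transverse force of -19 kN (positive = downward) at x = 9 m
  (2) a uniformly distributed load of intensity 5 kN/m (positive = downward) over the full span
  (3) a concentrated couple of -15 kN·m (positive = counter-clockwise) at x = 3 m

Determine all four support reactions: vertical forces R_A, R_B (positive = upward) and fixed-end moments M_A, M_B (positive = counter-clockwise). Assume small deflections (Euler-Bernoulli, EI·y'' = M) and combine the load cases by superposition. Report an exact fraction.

R_A = 205/8 kN, M_A = 417/8 kN·m, R_B = 123/8 kN, M_B = -261/8 kN·m

Load 1 — point force P=-19 kN at a=9 m (b=L-a=3):
  R_A = Pb²(3a+b)/L³ = (-19)·3²·(3·9+3)/12³ = -95/32 kN
  M_A = Pab²/L² = (-19)·9·3²/12² = -171/16 kN·m
  R_B = Pa²(a+3b)/L³ = (-19)·9²·(9+3·3)/12³ = -513/32 kN
  M_B = -Pa²b/L² = -(-19)·9²·3/12² = 513/16 kN·m
Load 2 — uniform load w=5 kN/m over full span:
  R_A = wL/2 = 5·12/2 = 30 kN
  M_A = wL²/12 = 5·12²/12 = 60 kN·m
  R_B = wL/2 = 5·12/2 = 30 kN
  M_B = -wL²/12 = -5·12²/12 = -60 kN·m
Load 3 — applied couple M₀=-15 kN·m at a=3 m (b=L-a=9):
  R_A = 6M₀ab/L³ = 6·(-15)·3·9/12³ = -45/32 kN
  M_A = M₀b(2a-b)/L² = (-15)·9·(2·3-9)/12² = 45/16 kN·m
  R_B = -6M₀ab/L³ = -6·(-15)·3·9/12³ = 45/32 kN
  M_B = M₀a(2b-a)/L² = (-15)·3·(2·9-3)/12² = -75/16 kN·m
Superposition: R_A = 205/8 kN, M_A = 417/8 kN·m, R_B = 123/8 kN, M_B = -261/8 kN·m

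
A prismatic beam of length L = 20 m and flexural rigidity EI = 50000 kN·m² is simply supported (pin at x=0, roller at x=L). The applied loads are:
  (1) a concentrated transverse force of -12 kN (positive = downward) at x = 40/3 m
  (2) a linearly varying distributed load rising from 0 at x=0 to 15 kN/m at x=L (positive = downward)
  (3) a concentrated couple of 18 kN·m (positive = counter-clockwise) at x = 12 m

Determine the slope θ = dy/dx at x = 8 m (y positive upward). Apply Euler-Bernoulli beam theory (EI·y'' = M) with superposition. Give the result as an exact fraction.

θ(8) = -25471/1687500 rad

Load 1 — point force P=-12 kN at a=40/3 m (b=L-a=20/3):
  θ_1 = -Pb(L²-b²-3x²)/(6LEI)  [x≤a] = -(-12)·(20/3)·(20²-(20/3)²-3·8²)/(6·20·50000) = 184/84375 rad
Load 2 — triangular load w₀=15 kN/m (0→w₀ over full span):
  θ_2 = -w₀(7L⁴-30L²x²+15x⁴)/(360LEI) = -15·(7·20⁴-30·20²·8²+15·8⁴)/(360·20·50000) = -323/18750 rad
Load 3 — applied couple M₀=18 kN·m at a=12 m (b=L-a=8):
  θ_3 = (M₀x²/(2L)+C₁)/EI  [x≤a] with C₁=M₀(3b²-L²)/(6L)=-156/5 = (18·8²/(2·20)+(-156/5))/50000 = -3/62500 rad
Superposition: θ = Σ θ_i = -25471/1687500 rad ≈ -0.015094 rad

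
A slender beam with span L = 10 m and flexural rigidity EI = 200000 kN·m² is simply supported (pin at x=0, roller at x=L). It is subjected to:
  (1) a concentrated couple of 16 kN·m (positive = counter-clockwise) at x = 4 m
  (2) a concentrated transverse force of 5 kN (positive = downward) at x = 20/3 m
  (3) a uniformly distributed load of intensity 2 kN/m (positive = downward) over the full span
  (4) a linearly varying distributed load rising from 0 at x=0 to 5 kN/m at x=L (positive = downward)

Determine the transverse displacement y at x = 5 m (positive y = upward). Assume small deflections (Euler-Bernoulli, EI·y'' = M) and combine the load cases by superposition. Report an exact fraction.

y(5) = -827719/259200000 m

Load 1 — applied couple M₀=16 kN·m at a=4 m (b=L-a=6):
  y_1 = (M₀x³/(6L)-M₀(x-a)²/2+C₁x)/EI  [x>a] with C₁=M₀(3b²-L²)/(6L)=32/15 = (16·5³/(6·10)-16·(5-4)²/2+(32/15)·5)/200000 = 9/50000 m
Load 2 — point force P=5 kN at a=20/3 m (b=L-a=10/3):
  y_2 = -Pbx(L²-b²-x²)/(6LEI)  [x≤a] = -5·(10/3)·5·(10²-(10/3)²-5²)/(6·10·200000) = -23/51840 m
Load 3 — uniform load w=2 kN/m over full span:
  y_3 = -wx(L³-2Lx²+x³)/(24EI) = -2·5·(10³-2·10·5²+5³)/(24·200000) = -1/768 m
Load 4 — triangular load w₀=5 kN/m (0→w₀ over full span):
  y_4 = -w₀x(7L⁴-10L²x²+3x⁴)/(360LEI) = -5·5·(7·10⁴-10·10²·5²+3·5⁴)/(360·10·200000) = -5/3072 m
Superposition: y = Σ y_i = -827719/259200000 m ≈ -0.003193 m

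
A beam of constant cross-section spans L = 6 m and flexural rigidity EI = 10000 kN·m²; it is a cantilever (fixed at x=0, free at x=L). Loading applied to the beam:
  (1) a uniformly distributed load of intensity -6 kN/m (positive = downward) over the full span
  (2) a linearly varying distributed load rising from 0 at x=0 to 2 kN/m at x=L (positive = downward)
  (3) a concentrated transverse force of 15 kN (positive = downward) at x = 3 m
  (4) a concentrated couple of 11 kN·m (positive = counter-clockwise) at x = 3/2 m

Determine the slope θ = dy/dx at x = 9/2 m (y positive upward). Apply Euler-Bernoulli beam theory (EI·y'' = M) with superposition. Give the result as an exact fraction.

Load 1 — uniform load w=-6 kN/m over full span:
  θ_1 = -wx(x²-3Lx+3L²)/(6EI) = -(-6)·(9/2)·((9/2)²-3·6·(9/2)+3·6²)/(6·10000) = 1701/80000 rad
Load 2 — triangular load w₀=2 kN/m (0→w₀ over full span):
  θ_2 = (w₀Lx²/4-w₀L²x/3-w₀x⁴/(24L))/EI = (2·6·(9/2)²/4-2·6²·(9/2)/3-2·(9/2)⁴/(24·6))/10000 = -6777/1280000 rad
Load 3 — point force P=15 kN at a=3 m (b=L-a=3):
  θ_3 = -Pa²/(2EI)  [x>a] = -15·3²/(2·10000) = -27/4000 rad
Load 4 — applied couple M₀=11 kN·m at a=3/2 m (b=L-a=9/2):
  θ_4 = M₀a/EI  [x>a] = 11·(3/2)/10000 = 33/20000 rad
Superposition: θ = Σ θ_i = 13911/1280000 rad ≈ 0.010868 rad

θ(9/2) = 13911/1280000 rad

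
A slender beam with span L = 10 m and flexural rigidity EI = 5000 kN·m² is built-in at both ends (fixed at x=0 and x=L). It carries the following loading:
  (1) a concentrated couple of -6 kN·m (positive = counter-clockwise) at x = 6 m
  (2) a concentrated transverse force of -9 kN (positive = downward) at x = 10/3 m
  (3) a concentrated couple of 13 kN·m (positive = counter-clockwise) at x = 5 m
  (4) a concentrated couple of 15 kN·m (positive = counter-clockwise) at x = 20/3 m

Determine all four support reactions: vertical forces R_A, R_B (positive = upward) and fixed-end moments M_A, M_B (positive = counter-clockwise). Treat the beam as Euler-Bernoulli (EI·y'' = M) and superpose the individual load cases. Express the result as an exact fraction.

Load 1 — applied couple M₀=-6 kN·m at a=6 m (b=L-a=4):
  R_A = 6M₀ab/L³ = 6·(-6)·6·4/10³ = -108/125 kN
  M_A = M₀b(2a-b)/L² = (-6)·4·(2·6-4)/10² = -48/25 kN·m
  R_B = -6M₀ab/L³ = -6·(-6)·6·4/10³ = 108/125 kN
  M_B = M₀a(2b-a)/L² = (-6)·6·(2·4-6)/10² = -18/25 kN·m
Load 2 — point force P=-9 kN at a=10/3 m (b=L-a=20/3):
  R_A = Pb²(3a+b)/L³ = (-9)·(20/3)²·(3·(10/3)+(20/3))/10³ = -20/3 kN
  M_A = Pab²/L² = (-9)·(10/3)·(20/3)²/10² = -40/3 kN·m
  R_B = Pa²(a+3b)/L³ = (-9)·(10/3)²·((10/3)+3·(20/3))/10³ = -7/3 kN
  M_B = -Pa²b/L² = -(-9)·(10/3)²·(20/3)/10² = 20/3 kN·m
Load 3 — applied couple M₀=13 kN·m at a=5 m (b=L-a=5):
  R_A = 6M₀ab/L³ = 6·13·5·5/10³ = 39/20 kN
  M_A = M₀b(2a-b)/L² = 13·5·(2·5-5)/10² = 13/4 kN·m
  R_B = -6M₀ab/L³ = -6·13·5·5/10³ = -39/20 kN
  M_B = M₀a(2b-a)/L² = 13·5·(2·5-5)/10² = 13/4 kN·m
Load 4 — applied couple M₀=15 kN·m at a=20/3 m (b=L-a=10/3):
  R_A = 6M₀ab/L³ = 6·15·(20/3)·(10/3)/10³ = 2 kN
  M_A = M₀b(2a-b)/L² = 15·(10/3)·(2·(20/3)-(10/3))/10² = 5 kN·m
  R_B = -6M₀ab/L³ = -6·15·(20/3)·(10/3)/10³ = -2 kN
  M_B = M₀a(2b-a)/L² = 15·(20/3)·(2·(10/3)-(20/3))/10² = 0 kN·m
Superposition: R_A = -5371/1500 kN, M_A = -2101/300 kN·m, R_B = -8129/1500 kN, M_B = 2759/300 kN·m

R_A = -5371/1500 kN, M_A = -2101/300 kN·m, R_B = -8129/1500 kN, M_B = 2759/300 kN·m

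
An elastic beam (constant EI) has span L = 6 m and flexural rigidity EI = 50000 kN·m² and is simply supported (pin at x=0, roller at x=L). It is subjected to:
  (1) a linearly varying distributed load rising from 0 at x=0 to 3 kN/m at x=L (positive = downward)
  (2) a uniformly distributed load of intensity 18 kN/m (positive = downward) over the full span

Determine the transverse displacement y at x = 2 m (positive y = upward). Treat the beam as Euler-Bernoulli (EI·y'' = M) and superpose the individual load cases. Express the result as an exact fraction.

y(2) = -107/18750 m

Load 1 — triangular load w₀=3 kN/m (0→w₀ over full span):
  y_1 = -w₀x(7L⁴-10L²x²+3x⁴)/(360LEI) = -3·2·(7·6⁴-10·6²·2²+3·2⁴)/(360·6·50000) = -4/9375 m
Load 2 — uniform load w=18 kN/m over full span:
  y_2 = -wx(L³-2Lx²+x³)/(24EI) = -18·2·(6³-2·6·2²+2³)/(24·50000) = -33/6250 m
Superposition: y = Σ y_i = -107/18750 m ≈ -0.005707 m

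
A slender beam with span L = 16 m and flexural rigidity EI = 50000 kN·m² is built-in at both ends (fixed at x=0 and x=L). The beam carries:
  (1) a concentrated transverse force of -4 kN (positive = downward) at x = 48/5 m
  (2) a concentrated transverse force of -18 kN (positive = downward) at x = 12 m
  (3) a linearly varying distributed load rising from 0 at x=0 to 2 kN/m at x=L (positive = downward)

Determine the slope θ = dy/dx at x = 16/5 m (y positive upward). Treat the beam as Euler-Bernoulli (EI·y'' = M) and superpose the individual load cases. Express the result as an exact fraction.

Load 1 — point force P=-4 kN at a=48/5 m (b=L-a=32/5):
  θ_1 = -Pb²x(2aL-(3a+b)x)/(2L³EI)  [x≤a] = -(-4)·(32/5)²·(16/5)·(2·(48/5)·16-(3·(48/5)+(32/5))·(16/5))/(2·16³·50000) = 2432/9765625 rad
Load 2 — point force P=-18 kN at a=12 m (b=L-a=4):
  θ_2 = -Pb²x(2aL-(3a+b)x)/(2L³EI)  [x≤a] = -(-18)·4²·(16/5)·(2·12·16-(3·12+4)·(16/5))/(2·16³·50000) = 9/15625 rad
Load 3 — triangular load w₀=2 kN/m (0→w₀ over full span):
  θ_3 = -w₀(2x(L-x)(L-2x)(x+2L)+x²(L-x)²)/(120LEI) = -2·(2·(16/5)·(16-(16/5))·(16-2·(16/5))·((16/5)+2·16)+(16/5)²·(16-(16/5))²)/(120·16·50000) = -3584/5859375 rad
Superposition: θ = Σ θ_i = 6251/29296875 rad ≈ 0.000213 rad

θ(16/5) = 6251/29296875 rad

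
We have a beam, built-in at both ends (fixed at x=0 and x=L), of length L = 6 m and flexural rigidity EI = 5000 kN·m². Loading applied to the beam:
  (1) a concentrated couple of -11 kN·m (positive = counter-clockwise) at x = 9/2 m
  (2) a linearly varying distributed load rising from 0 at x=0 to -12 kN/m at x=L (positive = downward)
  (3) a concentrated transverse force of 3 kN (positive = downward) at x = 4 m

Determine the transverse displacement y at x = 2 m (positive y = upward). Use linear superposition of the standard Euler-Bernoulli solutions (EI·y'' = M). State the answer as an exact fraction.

Load 1 — applied couple M₀=-11 kN·m at a=9/2 m (b=L-a=3/2):
  y_1 = (R_Ax³/6 - M_Ax²/2)/EI  [x≤a] with R_A=-33/16, M_A=-55/16 = ((-33/16)·2³/6 - (-55/16)·2²/2)/5000 = 33/40000 m
Load 2 — triangular load w₀=-12 kN/m (0→w₀ over full span):
  y_2 = -w₀x²(L-x)²(x+2L)/(120LEI) = -(-12)·2²·(6-2)²·(2+2·6)/(120·6·5000) = 28/9375 m
Load 3 — point force P=3 kN at a=4 m (b=L-a=2):
  y_3 = -Pb²x²(3aL-(3a+b)x)/(6L³EI)  [x≤a] = -3·2²·2²·(3·4·6-(3·4+2)·2)/(6·6³·5000) = -11/33750 m
Superposition: y = Σ y_i = 18823/5400000 m ≈ 0.003486 m

y(2) = 18823/5400000 m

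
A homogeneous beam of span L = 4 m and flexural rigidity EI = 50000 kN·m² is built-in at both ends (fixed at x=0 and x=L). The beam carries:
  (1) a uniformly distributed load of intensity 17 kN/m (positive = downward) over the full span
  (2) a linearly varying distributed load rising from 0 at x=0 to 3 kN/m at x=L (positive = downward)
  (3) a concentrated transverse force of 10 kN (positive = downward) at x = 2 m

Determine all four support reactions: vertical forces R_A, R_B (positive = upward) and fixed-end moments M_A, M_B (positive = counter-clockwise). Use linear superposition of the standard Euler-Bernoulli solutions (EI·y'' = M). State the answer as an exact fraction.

Load 1 — uniform load w=17 kN/m over full span:
  R_A = wL/2 = 17·4/2 = 34 kN
  M_A = wL²/12 = 17·4²/12 = 68/3 kN·m
  R_B = wL/2 = 17·4/2 = 34 kN
  M_B = -wL²/12 = -17·4²/12 = -68/3 kN·m
Load 2 — triangular load w₀=3 kN/m (0→w₀ over full span):
  R_A = 3w₀L/20 = 3·3·4/20 = 9/5 kN
  M_A = w₀L²/30 = 3·4²/30 = 8/5 kN·m
  R_B = 7w₀L/20 = 7·3·4/20 = 21/5 kN
  M_B = -w₀L²/20 = -3·4²/20 = -12/5 kN·m
Load 3 — point force P=10 kN at a=2 m (b=L-a=2):
  R_A = Pb²(3a+b)/L³ = 10·2²·(3·2+2)/4³ = 5 kN
  M_A = Pab²/L² = 10·2·2²/4² = 5 kN·m
  R_B = Pa²(a+3b)/L³ = 10·2²·(2+3·2)/4³ = 5 kN
  M_B = -Pa²b/L² = -10·2²·2/4² = -5 kN·m
Superposition: R_A = 204/5 kN, M_A = 439/15 kN·m, R_B = 216/5 kN, M_B = -451/15 kN·m

R_A = 204/5 kN, M_A = 439/15 kN·m, R_B = 216/5 kN, M_B = -451/15 kN·m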